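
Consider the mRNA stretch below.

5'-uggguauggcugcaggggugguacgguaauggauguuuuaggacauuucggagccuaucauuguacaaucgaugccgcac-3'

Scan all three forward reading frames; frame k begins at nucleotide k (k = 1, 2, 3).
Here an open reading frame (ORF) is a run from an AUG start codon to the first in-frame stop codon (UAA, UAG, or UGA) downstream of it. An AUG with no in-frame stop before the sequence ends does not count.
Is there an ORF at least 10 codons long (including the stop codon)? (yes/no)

no

Frame 1: UGG GUA UGG CUG CAG GGG UGG UAC GGU AAU GGA UGU UUU AGG ACA UUU CGG AGC CUA UCA UUG UAC AAU CGA UGC CGC — no AUG→stop ORF.
Frame 2: GGG UAU GGC UGC AGG GGU GGU ACG GUA AUG GAU GUU UUA GGA CAU UUC GGA GCC UAU CAU UGU ACA AUC GAU GCC GCA — no AUG→stop ORF.
Frame 3: GGU AUG GCU GCA GGG GUG GUA CGG UAA UGG AUG UUU UAG GAC AUU UCG GAG CCU AUC AUU GUA CAA UCG AUG CCG CAC — AUG at 6, stop UAA at 27 → 24 nt; AUG at 33, stop UAG at 39 → 9 nt.
Largest ORF found is 8 codons < 10, so no.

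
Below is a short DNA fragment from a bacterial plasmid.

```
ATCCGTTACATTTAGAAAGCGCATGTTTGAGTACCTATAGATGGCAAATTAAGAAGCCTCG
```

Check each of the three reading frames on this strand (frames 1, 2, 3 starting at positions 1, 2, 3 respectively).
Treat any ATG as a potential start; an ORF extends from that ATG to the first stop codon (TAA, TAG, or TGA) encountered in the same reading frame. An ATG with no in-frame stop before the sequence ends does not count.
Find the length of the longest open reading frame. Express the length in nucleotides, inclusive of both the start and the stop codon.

18

Frame 1: ATC CGT TAC ATT TAG AAA GCG CAT GTT TGA GTA CCT ATA GAT GGC AAA TTA AGA AGC CTC — no ATG→stop ORF.
Frame 2: TCC GTT ACA TTT AGA AAG CGC ATG TTT GAG TAC CTA TAG ATG GCA AAT TAA GAA GCC TCG — ATG at 23, stop TAG at 38 → 18 nt; ATG at 41, stop TAA at 50 → 12 nt.
Frame 3: CCG TTA CAT TTA GAA AGC GCA TGT TTG AGT ACC TAT AGA TGG CAA ATT AAG AAG CCT — no ATG→stop ORF.
Longest: frame 2, positions 23–40, 18 nt = 6 codons = 5 aa. → 18 nucleotides.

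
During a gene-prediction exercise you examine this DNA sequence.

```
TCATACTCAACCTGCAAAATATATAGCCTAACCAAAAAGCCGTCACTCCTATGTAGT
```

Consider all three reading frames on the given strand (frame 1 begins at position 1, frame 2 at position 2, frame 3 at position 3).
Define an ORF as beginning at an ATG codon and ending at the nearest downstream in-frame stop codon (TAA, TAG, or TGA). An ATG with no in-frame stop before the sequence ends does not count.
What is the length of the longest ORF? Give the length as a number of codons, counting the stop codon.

2

Frame 1: TCA TAC TCA ACC TGC AAA ATA TAT AGC CTA ACC AAA AAG CCG TCA CTC CTA TGT AGT — no ATG→stop ORF.
Frame 2: CAT ACT CAA CCT GCA AAA TAT ATA GCC TAA CCA AAA AGC CGT CAC TCC TAT GTA — no ATG→stop ORF.
Frame 3: ATA CTC AAC CTG CAA AAT ATA TAG CCT AAC CAA AAA GCC GTC ACT CCT ATG TAG — ATG at 51, stop TAG at 54 → 6 nt.
Longest: frame 3, positions 51–56, 6 nt = 2 codons = 1 aa. → 2 codons.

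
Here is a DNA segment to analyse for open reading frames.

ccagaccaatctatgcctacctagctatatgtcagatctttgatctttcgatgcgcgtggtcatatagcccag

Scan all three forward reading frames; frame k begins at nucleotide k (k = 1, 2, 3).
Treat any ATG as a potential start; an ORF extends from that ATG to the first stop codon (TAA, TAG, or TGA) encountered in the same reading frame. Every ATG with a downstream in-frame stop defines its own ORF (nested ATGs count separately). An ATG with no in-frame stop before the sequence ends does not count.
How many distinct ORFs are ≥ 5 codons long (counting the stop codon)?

2

Frame 1: CCA GAC CAA TCT ATG CCT ACC TAG CTA TAT GTC AGA TCT TTG ATC TTT CGA TGC GCG TGG TCA TAT AGC CCA — ATG at 13, stop TAG at 22 → 12 nt.
Frame 2: CAG ACC AAT CTA TGC CTA CCT AGC TAT ATG TCA GAT CTT TGA TCT TTC GAT GCG CGT GGT CAT ATA GCC CAG — ATG at 29, stop TGA at 41 → 15 nt.
Frame 3: AGA CCA ATC TAT GCC TAC CTA GCT ATA TGT CAG ATC TTT GAT CTT TCG ATG CGC GTG GTC ATA TAG CCC — ATG at 51, stop TAG at 66 → 18 nt.
ORFs ≥ 5 codons: frame 2 29–43 (5 codons), frame 3 51–68 (6 codons). Count = 2.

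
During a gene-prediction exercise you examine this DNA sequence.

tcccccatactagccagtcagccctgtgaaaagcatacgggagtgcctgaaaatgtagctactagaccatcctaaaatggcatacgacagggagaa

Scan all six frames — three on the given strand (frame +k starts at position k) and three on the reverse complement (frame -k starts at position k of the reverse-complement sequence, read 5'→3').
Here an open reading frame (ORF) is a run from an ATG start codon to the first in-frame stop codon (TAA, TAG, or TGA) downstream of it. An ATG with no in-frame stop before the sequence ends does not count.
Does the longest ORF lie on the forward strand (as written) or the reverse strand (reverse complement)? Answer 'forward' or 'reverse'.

Reverse complement (5'→3'): TTCTCCCTGTCGTATGCCATTTTAGGATGGTCTAGTAGCTACATTTTCAGGCACTCCCGTATGCTTTTCACAGGGCTGACTGGCTAGTATGGGGGA
Frame +1: TCC CCC ATA CTA GCC AGT CAG CCC TGT GAA AAG CAT ACG GGA GTG CCT GAA AAT GTA GCT ACT AGA CCA TCC TAA AAT GGC ATA CGA CAG GGA GAA — no ATG→stop ORF.
Frame +2: CCC CCA TAC TAG CCA GTC AGC CCT GTG AAA AGC ATA CGG GAG TGC CTG AAA ATG TAG CTA CTA GAC CAT CCT AAA ATG GCA TAC GAC AGG GAG — ATG at 53, stop TAG at 56 → 6 nt.
Frame +3: CCC CAT ACT AGC CAG TCA GCC CTG TGA AAA GCA TAC GGG AGT GCC TGA AAA TGT AGC TAC TAG ACC ATC CTA AAA TGG CAT ACG ACA GGG AGA — no ATG→stop ORF.
Frame -1: TTC TCC CTG TCG TAT GCC ATT TTA GGA TGG TCT AGT AGC TAC ATT TTC AGG CAC TCC CGT ATG CTT TTC ACA GGG CTG ACT GGC TAG TAT GGG GGA — ATG at 61, stop TAG at 85 → 27 nt.
Frame -2: TCT CCC TGT CGT ATG CCA TTT TAG GAT GGT CTA GTA GCT ACA TTT TCA GGC ACT CCC GTA TGC TTT TCA CAG GGC TGA CTG GCT AGT ATG GGG — ATG at 14, stop TAG at 23 → 12 nt.
Frame -3: CTC CCT GTC GTA TGC CAT TTT AGG ATG GTC TAG TAG CTA CAT TTT CAG GCA CTC CCG TAT GCT TTT CAC AGG GCT GAC TGG CTA GTA TGG GGG — ATG at 27, stop TAG at 33 → 9 nt.
Forward-strand max 6 nt; reverse-strand max 27 nt. The reverse strand has the longer ORF.

reverse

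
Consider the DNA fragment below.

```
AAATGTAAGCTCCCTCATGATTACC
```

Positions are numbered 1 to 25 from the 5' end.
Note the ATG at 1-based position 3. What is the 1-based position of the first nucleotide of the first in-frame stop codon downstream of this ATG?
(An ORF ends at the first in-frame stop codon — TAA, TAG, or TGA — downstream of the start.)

Codons from position 3: ATG (3–5), TAA (6–8).
TAA is a stop codon; it begins at position 6.

6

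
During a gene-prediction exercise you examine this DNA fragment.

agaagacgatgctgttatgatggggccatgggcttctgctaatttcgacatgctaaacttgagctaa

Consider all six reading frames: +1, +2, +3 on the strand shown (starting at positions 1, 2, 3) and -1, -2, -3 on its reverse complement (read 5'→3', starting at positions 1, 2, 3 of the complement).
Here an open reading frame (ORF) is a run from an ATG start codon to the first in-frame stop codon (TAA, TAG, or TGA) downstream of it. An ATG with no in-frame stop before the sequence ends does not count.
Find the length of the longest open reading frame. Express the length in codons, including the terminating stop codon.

Reverse complement (5'→3'): TTAGCTCAAGTTTAGCATGTCGAAATTAGCAGAAGCCCATGGCCCCATCATAACAGCATCGTCTTCT
Frame +1: AGA AGA CGA TGC TGT TAT GAT GGG GCC ATG GGC TTC TGC TAA TTT CGA CAT GCT AAA CTT GAG CTA — ATG at 28, stop TAA at 40 → 15 nt.
Frame +2: GAA GAC GAT GCT GTT ATG ATG GGG CCA TGG GCT TCT GCT AAT TTC GAC ATG CTA AAC TTG AGC TAA — ATG at 17, stop TAA at 65 → 51 nt; ATG at 20, stop TAA at 65 → 48 nt; ATG at 50, stop TAA at 65 → 18 nt.
Frame +3: AAG ACG ATG CTG TTA TGA TGG GGC CAT GGG CTT CTG CTA ATT TCG ACA TGC TAA ACT TGA GCT — ATG at 9, stop TGA at 18 → 12 nt.
Frame -1: TTA GCT CAA GTT TAG CAT GTC GAA ATT AGC AGA AGC CCA TGG CCC CAT CAT AAC AGC ATC GTC TTC — no ATG→stop ORF.
Frame -2: TAG CTC AAG TTT AGC ATG TCG AAA TTA GCA GAA GCC CAT GGC CCC ATC ATA ACA GCA TCG TCT TCT — no ATG→stop ORF.
Frame -3: AGC TCA AGT TTA GCA TGT CGA AAT TAG CAG AAG CCC ATG GCC CCA TCA TAA CAG CAT CGT CTT — ATG at 39, stop TAA at 51 → 15 nt.
Longest: frame +2, positions 17–67, 51 nt = 17 codons = 16 aa. → 17 codons.

17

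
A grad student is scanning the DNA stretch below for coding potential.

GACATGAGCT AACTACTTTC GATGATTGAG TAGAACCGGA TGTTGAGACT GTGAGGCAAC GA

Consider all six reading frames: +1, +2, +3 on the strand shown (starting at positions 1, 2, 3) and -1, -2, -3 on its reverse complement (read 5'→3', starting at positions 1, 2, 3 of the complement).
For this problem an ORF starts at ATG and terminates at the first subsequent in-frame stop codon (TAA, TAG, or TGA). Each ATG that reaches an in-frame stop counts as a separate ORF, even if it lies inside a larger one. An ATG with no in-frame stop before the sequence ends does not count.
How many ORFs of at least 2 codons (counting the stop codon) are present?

Reverse complement (5'→3'): TCGTTGCCTCACAGTCTCAACATCCGGTTCTACTCAATCATCGAAAGTAGTTAGCTCATGTC
Frame +1: GAC ATG AGC TAA CTA CTT TCG ATG ATT GAG TAG AAC CGG ATG TTG AGA CTG TGA GGC AAC — ATG at 4, stop TAA at 10 → 9 nt; ATG at 22, stop TAG at 31 → 12 nt; ATG at 40, stop TGA at 52 → 15 nt.
Frame +2: ACA TGA GCT AAC TAC TTT CGA TGA TTG AGT AGA ACC GGA TGT TGA GAC TGT GAG GCA ACG — no ATG→stop ORF.
Frame +3: CAT GAG CTA ACT ACT TTC GAT GAT TGA GTA GAA CCG GAT GTT GAG ACT GTG AGG CAA CGA — no ATG→stop ORF.
Frame -1: TCG TTG CCT CAC AGT CTC AAC ATC CGG TTC TAC TCA ATC ATC GAA AGT AGT TAG CTC ATG — no ATG→stop ORF.
Frame -2: CGT TGC CTC ACA GTC TCA ACA TCC GGT TCT ACT CAA TCA TCG AAA GTA GTT AGC TCA TGT — no ATG→stop ORF.
Frame -3: GTT GCC TCA CAG TCT CAA CAT CCG GTT CTA CTC AAT CAT CGA AAG TAG TTA GCT CAT GTC — no ATG→stop ORF.
ORFs ≥ 2 codons: frame +1 4–12 (3 codons), frame +1 22–33 (4 codons), frame +1 40–54 (5 codons). Count = 3.

3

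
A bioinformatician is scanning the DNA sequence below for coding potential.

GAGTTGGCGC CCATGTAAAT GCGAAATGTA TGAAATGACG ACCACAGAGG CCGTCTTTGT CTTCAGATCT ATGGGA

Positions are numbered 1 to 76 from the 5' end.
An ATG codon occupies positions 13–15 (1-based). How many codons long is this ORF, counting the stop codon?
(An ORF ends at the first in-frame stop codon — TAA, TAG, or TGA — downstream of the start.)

Codons from position 13: ATG (13–15), TAA (16–18).
TAA is the first in-frame stop; that's 2 codons including the stop.

2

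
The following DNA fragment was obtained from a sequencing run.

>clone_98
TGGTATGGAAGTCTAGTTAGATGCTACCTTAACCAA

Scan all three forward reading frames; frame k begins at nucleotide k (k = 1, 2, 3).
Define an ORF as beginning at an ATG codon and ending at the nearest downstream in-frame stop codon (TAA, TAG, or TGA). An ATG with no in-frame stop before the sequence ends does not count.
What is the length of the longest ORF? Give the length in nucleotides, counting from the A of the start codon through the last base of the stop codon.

12

Frame 1: TGG TAT GGA AGT CTA GTT AGA TGC TAC CTT AAC CAA — no ATG→stop ORF.
Frame 2: GGT ATG GAA GTC TAG TTA GAT GCT ACC TTA ACC — ATG at 5, stop TAG at 14 → 12 nt.
Frame 3: GTA TGG AAG TCT AGT TAG ATG CTA CCT TAA CCA — ATG at 21, stop TAA at 30 → 12 nt.
Longest: frame 2, positions 5–16, 12 nt = 4 codons = 3 aa. → 12 nucleotides.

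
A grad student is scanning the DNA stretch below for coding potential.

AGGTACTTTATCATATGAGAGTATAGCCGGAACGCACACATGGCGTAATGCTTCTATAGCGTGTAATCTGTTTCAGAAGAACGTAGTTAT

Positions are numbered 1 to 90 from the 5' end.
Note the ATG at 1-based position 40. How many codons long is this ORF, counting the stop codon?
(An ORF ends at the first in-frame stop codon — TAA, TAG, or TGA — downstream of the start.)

3

Codons from position 40: ATG (40–42), GCG (43–45), TAA (46–48).
TAA is the first in-frame stop; that's 3 codons including the stop.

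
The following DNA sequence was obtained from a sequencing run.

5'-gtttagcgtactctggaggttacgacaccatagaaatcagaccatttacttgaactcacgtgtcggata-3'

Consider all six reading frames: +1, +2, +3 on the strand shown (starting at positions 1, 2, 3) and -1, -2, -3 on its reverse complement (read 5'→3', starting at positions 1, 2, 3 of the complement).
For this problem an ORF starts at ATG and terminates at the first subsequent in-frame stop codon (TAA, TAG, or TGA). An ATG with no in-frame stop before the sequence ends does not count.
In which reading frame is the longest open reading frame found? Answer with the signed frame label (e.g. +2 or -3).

-3

Reverse complement (5'→3'): TATCCGACACGTGAGTTCAAGTAAATGGTCTGATTTCTATGGTGTCGTAACCTCCAGAGTACGCTAAAC
Frame +1: GTT TAG CGT ACT CTG GAG GTT ACG ACA CCA TAG AAA TCA GAC CAT TTA CTT GAA CTC ACG TGT CGG ATA — no ATG→stop ORF.
Frame +2: TTT AGC GTA CTC TGG AGG TTA CGA CAC CAT AGA AAT CAG ACC ATT TAC TTG AAC TCA CGT GTC GGA — no ATG→stop ORF.
Frame +3: TTA GCG TAC TCT GGA GGT TAC GAC ACC ATA GAA ATC AGA CCA TTT ACT TGA ACT CAC GTG TCG GAT — no ATG→stop ORF.
Frame -1: TAT CCG ACA CGT GAG TTC AAG TAA ATG GTC TGA TTT CTA TGG TGT CGT AAC CTC CAG AGT ACG CTA AAC — ATG at 25, stop TGA at 31 → 9 nt.
Frame -2: ATC CGA CAC GTG AGT TCA AGT AAA TGG TCT GAT TTC TAT GGT GTC GTA ACC TCC AGA GTA CGC TAA — no ATG→stop ORF.
Frame -3: TCC GAC ACG TGA GTT CAA GTA AAT GGT CTG ATT TCT ATG GTG TCG TAA CCT CCA GAG TAC GCT AAA — ATG at 39, stop TAA at 48 → 12 nt.
Longest ORF is 12 nt in frame -3 (positions 39–50).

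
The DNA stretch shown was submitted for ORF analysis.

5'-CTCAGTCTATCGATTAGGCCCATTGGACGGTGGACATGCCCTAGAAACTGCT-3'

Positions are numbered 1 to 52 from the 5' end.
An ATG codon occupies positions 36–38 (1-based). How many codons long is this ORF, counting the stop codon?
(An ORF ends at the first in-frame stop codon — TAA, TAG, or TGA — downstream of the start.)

3

Codons from position 36: ATG (36–38), CCC (39–41), TAG (42–44).
TAG is the first in-frame stop; that's 3 codons including the stop.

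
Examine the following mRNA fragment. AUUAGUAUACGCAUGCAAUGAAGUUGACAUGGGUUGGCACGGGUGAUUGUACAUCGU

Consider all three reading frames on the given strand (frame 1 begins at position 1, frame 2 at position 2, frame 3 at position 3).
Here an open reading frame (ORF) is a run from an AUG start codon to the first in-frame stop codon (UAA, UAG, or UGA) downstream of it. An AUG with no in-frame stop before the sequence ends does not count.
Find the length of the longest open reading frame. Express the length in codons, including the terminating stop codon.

6

Frame 1: AUU AGU AUA CGC AUG CAA UGA AGU UGA CAU GGG UUG GCA CGG GUG AUU GUA CAU CGU — AUG at 13, stop UGA at 19 → 9 nt.
Frame 2: UUA GUA UAC GCA UGC AAU GAA GUU GAC AUG GGU UGG CAC GGG UGA UUG UAC AUC — AUG at 29, stop UGA at 44 → 18 nt.
Frame 3: UAG UAU ACG CAU GCA AUG AAG UUG ACA UGG GUU GGC ACG GGU GAU UGU ACA UCG — no AUG→stop ORF.
Longest: frame 2, positions 29–46, 18 nt = 6 codons = 5 aa. → 6 codons.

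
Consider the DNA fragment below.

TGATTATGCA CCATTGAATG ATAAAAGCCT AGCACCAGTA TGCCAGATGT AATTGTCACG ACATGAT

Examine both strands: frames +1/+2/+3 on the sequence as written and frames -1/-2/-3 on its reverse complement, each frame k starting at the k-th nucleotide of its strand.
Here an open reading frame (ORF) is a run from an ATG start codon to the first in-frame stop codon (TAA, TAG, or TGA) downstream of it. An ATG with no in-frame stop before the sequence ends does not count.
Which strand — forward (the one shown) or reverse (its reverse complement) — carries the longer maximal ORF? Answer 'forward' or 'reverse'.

forward

Reverse complement (5'→3'): ATCATGTCGTGACAATTACATCTGGCATACTGGTGCTAGGCTTTTATCATTCAATGGTGCATAATCA
Frame +1: TGA TTA TGC ACC ATT GAA TGA TAA AAG CCT AGC ACC AGT ATG CCA GAT GTA ATT GTC ACG ACA TGA — ATG at 40, stop TGA at 64 → 27 nt.
Frame +2: GAT TAT GCA CCA TTG AAT GAT AAA AGC CTA GCA CCA GTA TGC CAG ATG TAA TTG TCA CGA CAT GAT — ATG at 47, stop TAA at 50 → 6 nt.
Frame +3: ATT ATG CAC CAT TGA ATG ATA AAA GCC TAG CAC CAG TAT GCC AGA TGT AAT TGT CAC GAC ATG — ATG at 6, stop TGA at 15 → 12 nt; ATG at 18, stop TAG at 30 → 15 nt.
Frame -1: ATC ATG TCG TGA CAA TTA CAT CTG GCA TAC TGG TGC TAG GCT TTT ATC ATT CAA TGG TGC ATA ATC — ATG at 4, stop TGA at 10 → 9 nt.
Frame -2: TCA TGT CGT GAC AAT TAC ATC TGG CAT ACT GGT GCT AGG CTT TTA TCA TTC AAT GGT GCA TAA TCA — no ATG→stop ORF.
Frame -3: CAT GTC GTG ACA ATT ACA TCT GGC ATA CTG GTG CTA GGC TTT TAT CAT TCA ATG GTG CAT AAT — no ATG→stop ORF.
Forward-strand max 27 nt; reverse-strand max 9 nt. The forward strand has the longer ORF.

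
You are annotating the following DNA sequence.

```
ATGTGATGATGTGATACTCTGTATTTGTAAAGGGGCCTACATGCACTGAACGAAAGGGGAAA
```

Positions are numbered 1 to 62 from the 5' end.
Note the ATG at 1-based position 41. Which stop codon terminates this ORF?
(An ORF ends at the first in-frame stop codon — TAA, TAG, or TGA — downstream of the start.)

TGA

Codons from position 41: ATG (41–43), CAC (44–46), TGA (47–49).
The first in-frame stop codon is TGA.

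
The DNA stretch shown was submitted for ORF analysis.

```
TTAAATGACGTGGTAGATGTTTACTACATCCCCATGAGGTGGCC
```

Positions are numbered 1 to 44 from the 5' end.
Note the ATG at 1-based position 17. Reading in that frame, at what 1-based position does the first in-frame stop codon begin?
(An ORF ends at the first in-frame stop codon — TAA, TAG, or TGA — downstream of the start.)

Codons from position 17: ATG (17–19), TTT (20–22), ACT (23–25), ACA (26–28), TCC (29–31), CCA (32–34), TGA (35–37).
TGA is a stop codon; it begins at position 35.

35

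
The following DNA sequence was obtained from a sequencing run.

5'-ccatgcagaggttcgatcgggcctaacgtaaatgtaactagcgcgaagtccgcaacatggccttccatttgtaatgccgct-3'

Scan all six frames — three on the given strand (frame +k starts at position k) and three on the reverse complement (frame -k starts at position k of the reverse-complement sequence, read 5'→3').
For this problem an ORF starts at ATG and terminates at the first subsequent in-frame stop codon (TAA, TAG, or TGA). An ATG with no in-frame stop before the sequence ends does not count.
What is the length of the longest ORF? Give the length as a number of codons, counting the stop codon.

8

Reverse complement (5'→3'): AGCGGCATTACAAATGGAAGGCCATGTTGCGGACTTCGCGCTAGTTACATTTACGTTAGGCCCGATCGAACCTCTGCATGG
Frame +1: CCA TGC AGA GGT TCG ATC GGG CCT AAC GTA AAT GTA ACT AGC GCG AAG TCC GCA ACA TGG CCT TCC ATT TGT AAT GCC GCT — no ATG→stop ORF.
Frame +2: CAT GCA GAG GTT CGA TCG GGC CTA ACG TAA ATG TAA CTA GCG CGA AGT CCG CAA CAT GGC CTT CCA TTT GTA ATG CCG — ATG at 32, stop TAA at 35 → 6 nt.
Frame +3: ATG CAG AGG TTC GAT CGG GCC TAA CGT AAA TGT AAC TAG CGC GAA GTC CGC AAC ATG GCC TTC CAT TTG TAA TGC CGC — ATG at 3, stop TAA at 24 → 24 nt; ATG at 57, stop TAA at 72 → 18 nt.
Frame -1: AGC GGC ATT ACA AAT GGA AGG CCA TGT TGC GGA CTT CGC GCT AGT TAC ATT TAC GTT AGG CCC GAT CGA ACC TCT GCA TGG — no ATG→stop ORF.
Frame -2: GCG GCA TTA CAA ATG GAA GGC CAT GTT GCG GAC TTC GCG CTA GTT ACA TTT ACG TTA GGC CCG ATC GAA CCT CTG CAT — no ATG→stop ORF.
Frame -3: CGG CAT TAC AAA TGG AAG GCC ATG TTG CGG ACT TCG CGC TAG TTA CAT TTA CGT TAG GCC CGA TCG AAC CTC TGC ATG — ATG at 24, stop TAG at 42 → 21 nt.
Longest: frame +3, positions 3–26, 24 nt = 8 codons = 7 aa. → 8 codons.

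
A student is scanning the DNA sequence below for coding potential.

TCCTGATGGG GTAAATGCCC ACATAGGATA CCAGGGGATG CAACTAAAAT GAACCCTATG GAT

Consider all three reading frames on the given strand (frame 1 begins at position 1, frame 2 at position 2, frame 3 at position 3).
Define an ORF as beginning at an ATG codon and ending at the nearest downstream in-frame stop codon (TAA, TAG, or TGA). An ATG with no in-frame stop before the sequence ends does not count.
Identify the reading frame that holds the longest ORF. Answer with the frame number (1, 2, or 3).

Frame 1: TCC TGA TGG GGT AAA TGC CCA CAT AGG ATA CCA GGG GAT GCA ACT AAA ATG AAC CCT ATG GAT — no ATG→stop ORF.
Frame 2: CCT GAT GGG GTA AAT GCC CAC ATA GGA TAC CAG GGG ATG CAA CTA AAA TGA ACC CTA TGG — ATG at 38, stop TGA at 50 → 15 nt.
Frame 3: CTG ATG GGG TAA ATG CCC ACA TAG GAT ACC AGG GGA TGC AAC TAA AAT GAA CCC TAT GGA — ATG at 6, stop TAA at 12 → 9 nt; ATG at 15, stop TAG at 24 → 12 nt.
Longest ORF is 15 nt in frame 2 (positions 38–52).

2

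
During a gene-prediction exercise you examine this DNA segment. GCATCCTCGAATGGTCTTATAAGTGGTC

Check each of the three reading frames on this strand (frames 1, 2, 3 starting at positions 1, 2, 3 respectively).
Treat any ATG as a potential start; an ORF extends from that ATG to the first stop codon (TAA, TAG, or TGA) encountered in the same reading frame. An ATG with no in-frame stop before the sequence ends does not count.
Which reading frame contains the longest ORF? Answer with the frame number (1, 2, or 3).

Frame 1: GCA TCC TCG AAT GGT CTT ATA AGT GGT — no ATG→stop ORF.
Frame 2: CAT CCT CGA ATG GTC TTA TAA GTG GTC — ATG at 11, stop TAA at 20 → 12 nt.
Frame 3: ATC CTC GAA TGG TCT TAT AAG TGG — no ATG→stop ORF.
Longest ORF is 12 nt in frame 2 (positions 11–22).

2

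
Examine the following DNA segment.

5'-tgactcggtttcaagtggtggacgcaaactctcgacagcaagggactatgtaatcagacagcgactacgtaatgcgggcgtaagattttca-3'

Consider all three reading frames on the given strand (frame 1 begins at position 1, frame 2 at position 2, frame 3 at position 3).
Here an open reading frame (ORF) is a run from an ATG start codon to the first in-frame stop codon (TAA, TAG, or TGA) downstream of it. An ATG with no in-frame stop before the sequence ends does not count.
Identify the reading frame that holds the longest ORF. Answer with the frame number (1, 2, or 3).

3

Frame 1: TGA CTC GGT TTC AAG TGG TGG ACG CAA ACT CTC GAC AGC AAG GGA CTA TGT AAT CAG ACA GCG ACT ACG TAA TGC GGG CGT AAG ATT TTC — no ATG→stop ORF.
Frame 2: GAC TCG GTT TCA AGT GGT GGA CGC AAA CTC TCG ACA GCA AGG GAC TAT GTA ATC AGA CAG CGA CTA CGT AAT GCG GGC GTA AGA TTT TCA — no ATG→stop ORF.
Frame 3: ACT CGG TTT CAA GTG GTG GAC GCA AAC TCT CGA CAG CAA GGG ACT ATG TAA TCA GAC AGC GAC TAC GTA ATG CGG GCG TAA GAT TTT — ATG at 48, stop TAA at 51 → 6 nt; ATG at 72, stop TAA at 81 → 12 nt.
Longest ORF is 12 nt in frame 3 (positions 72–83).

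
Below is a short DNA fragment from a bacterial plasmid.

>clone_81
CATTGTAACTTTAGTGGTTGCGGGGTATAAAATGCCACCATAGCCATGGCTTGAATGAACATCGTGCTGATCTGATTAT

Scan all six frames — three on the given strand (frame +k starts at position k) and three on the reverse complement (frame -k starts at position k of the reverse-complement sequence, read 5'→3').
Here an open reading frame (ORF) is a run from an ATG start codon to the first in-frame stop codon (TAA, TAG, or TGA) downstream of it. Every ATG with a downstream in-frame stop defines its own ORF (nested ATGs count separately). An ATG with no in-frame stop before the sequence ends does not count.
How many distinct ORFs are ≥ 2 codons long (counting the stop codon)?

3

Reverse complement (5'→3'): ATAATCAGATCAGCACGATGTTCATTCAAGCCATGGCTATGGTGGCATTTTATACCCCGCAACCACTAAAGTTACAATG
Frame +1: CAT TGT AAC TTT AGT GGT TGC GGG GTA TAA AAT GCC ACC ATA GCC ATG GCT TGA ATG AAC ATC GTG CTG ATC TGA TTA — ATG at 46, stop TGA at 52 → 9 nt; ATG at 55, stop TGA at 73 → 21 nt.
Frame +2: ATT GTA ACT TTA GTG GTT GCG GGG TAT AAA ATG CCA CCA TAG CCA TGG CTT GAA TGA ACA TCG TGC TGA TCT GAT TAT — ATG at 32, stop TAG at 41 → 12 nt.
Frame +3: TTG TAA CTT TAG TGG TTG CGG GGT ATA AAA TGC CAC CAT AGC CAT GGC TTG AAT GAA CAT CGT GCT GAT CTG ATT — no ATG→stop ORF.
Frame -1: ATA ATC AGA TCA GCA CGA TGT TCA TTC AAG CCA TGG CTA TGG TGG CAT TTT ATA CCC CGC AAC CAC TAA AGT TAC AAT — no ATG→stop ORF.
Frame -2: TAA TCA GAT CAG CAC GAT GTT CAT TCA AGC CAT GGC TAT GGT GGC ATT TTA TAC CCC GCA ACC ACT AAA GTT ACA ATG — no ATG→stop ORF.
Frame -3: AAT CAG ATC AGC ACG ATG TTC ATT CAA GCC ATG GCT ATG GTG GCA TTT TAT ACC CCG CAA CCA CTA AAG TTA CAA — no ATG→stop ORF.
ORFs ≥ 2 codons: frame +1 46–54 (3 codons), frame +1 55–75 (7 codons), frame +2 32–43 (4 codons). Count = 3.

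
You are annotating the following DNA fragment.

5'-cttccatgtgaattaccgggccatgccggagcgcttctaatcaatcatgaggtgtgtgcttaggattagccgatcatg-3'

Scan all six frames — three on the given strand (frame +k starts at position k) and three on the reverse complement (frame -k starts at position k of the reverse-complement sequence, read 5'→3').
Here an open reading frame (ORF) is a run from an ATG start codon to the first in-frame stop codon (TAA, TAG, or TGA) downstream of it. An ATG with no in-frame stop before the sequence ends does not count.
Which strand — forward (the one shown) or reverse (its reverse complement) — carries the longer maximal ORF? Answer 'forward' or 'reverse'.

forward

Reverse complement (5'→3'): CATGATCGGCTAATCCTAAGCACACACCTCATGATTGATTAGAAGCGCTCCGGCATGGCCCGGTAATTCACATGGAAG
Frame +1: CTT CCA TGT GAA TTA CCG GGC CAT GCC GGA GCG CTT CTA ATC AAT CAT GAG GTG TGT GCT TAG GAT TAG CCG ATC ATG — no ATG→stop ORF.
Frame +2: TTC CAT GTG AAT TAC CGG GCC ATG CCG GAG CGC TTC TAA TCA ATC ATG AGG TGT GTG CTT AGG ATT AGC CGA TCA — ATG at 23, stop TAA at 38 → 18 nt.
Frame +3: TCC ATG TGA ATT ACC GGG CCA TGC CGG AGC GCT TCT AAT CAA TCA TGA GGT GTG TGC TTA GGA TTA GCC GAT CAT — ATG at 6, stop TGA at 9 → 6 nt.
Frame -1: CAT GAT CGG CTA ATC CTA AGC ACA CAC CTC ATG ATT GAT TAG AAG CGC TCC GGC ATG GCC CGG TAA TTC ACA TGG AAG — ATG at 31, stop TAG at 40 → 12 nt; ATG at 55, stop TAA at 64 → 12 nt.
Frame -2: ATG ATC GGC TAA TCC TAA GCA CAC ACC TCA TGA TTG ATT AGA AGC GCT CCG GCA TGG CCC GGT AAT TCA CAT GGA — ATG at 2, stop TAA at 11 → 12 nt.
Frame -3: TGA TCG GCT AAT CCT AAG CAC ACA CCT CAT GAT TGA TTA GAA GCG CTC CGG CAT GGC CCG GTA ATT CAC ATG GAA — no ATG→stop ORF.
Forward-strand max 18 nt; reverse-strand max 12 nt. The forward strand has the longer ORF.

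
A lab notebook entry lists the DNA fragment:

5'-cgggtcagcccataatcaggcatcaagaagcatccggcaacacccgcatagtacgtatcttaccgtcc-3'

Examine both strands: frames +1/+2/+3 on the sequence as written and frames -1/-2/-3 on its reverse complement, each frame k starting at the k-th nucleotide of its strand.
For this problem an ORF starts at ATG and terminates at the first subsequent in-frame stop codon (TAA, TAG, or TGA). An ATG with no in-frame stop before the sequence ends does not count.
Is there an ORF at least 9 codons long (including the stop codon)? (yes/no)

Reverse complement (5'→3'): GGACGGTAAGATACGTACTATGCGGGTGTTGCCGGATGCTTCTTGATGCCTGATTATGGGCTGACCCG
Frame +1: CGG GTC AGC CCA TAA TCA GGC ATC AAG AAG CAT CCG GCA ACA CCC GCA TAG TAC GTA TCT TAC CGT — no ATG→stop ORF.
Frame +2: GGG TCA GCC CAT AAT CAG GCA TCA AGA AGC ATC CGG CAA CAC CCG CAT AGT ACG TAT CTT ACC GTC — no ATG→stop ORF.
Frame +3: GGT CAG CCC ATA ATC AGG CAT CAA GAA GCA TCC GGC AAC ACC CGC ATA GTA CGT ATC TTA CCG TCC — no ATG→stop ORF.
Frame -1: GGA CGG TAA GAT ACG TAC TAT GCG GGT GTT GCC GGA TGC TTC TTG ATG CCT GAT TAT GGG CTG ACC — no ATG→stop ORF.
Frame -2: GAC GGT AAG ATA CGT ACT ATG CGG GTG TTG CCG GAT GCT TCT TGA TGC CTG ATT ATG GGC TGA CCC — ATG at 20, stop TGA at 44 → 27 nt; ATG at 56, stop TGA at 62 → 9 nt.
Frame -3: ACG GTA AGA TAC GTA CTA TGC GGG TGT TGC CGG ATG CTT CTT GAT GCC TGA TTA TGG GCT GAC CCG — ATG at 36, stop TGA at 51 → 18 nt.
Frame -2 has an ORF of 9 codons (positions 20–46) ≥ 9, so yes.

yes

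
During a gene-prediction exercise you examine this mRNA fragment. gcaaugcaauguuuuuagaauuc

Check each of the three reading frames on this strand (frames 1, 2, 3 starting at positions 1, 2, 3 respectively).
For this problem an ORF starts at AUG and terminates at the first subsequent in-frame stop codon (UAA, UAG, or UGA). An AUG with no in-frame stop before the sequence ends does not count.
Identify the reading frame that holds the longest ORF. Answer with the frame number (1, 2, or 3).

1

Frame 1: GCA AUG CAA UGU UUU UAG AAU — AUG at 4, stop UAG at 16 → 15 nt.
Frame 2: CAA UGC AAU GUU UUU AGA AUU — no AUG→stop ORF.
Frame 3: AAU GCA AUG UUU UUA GAA UUC — no AUG→stop ORF.
Longest ORF is 15 nt in frame 1 (positions 4–18).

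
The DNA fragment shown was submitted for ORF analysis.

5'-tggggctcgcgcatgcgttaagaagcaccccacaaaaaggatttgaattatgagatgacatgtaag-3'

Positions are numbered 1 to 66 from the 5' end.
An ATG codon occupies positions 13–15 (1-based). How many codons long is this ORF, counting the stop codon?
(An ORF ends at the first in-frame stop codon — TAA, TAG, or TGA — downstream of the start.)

3

Codons from position 13: ATG (13–15), CGT (16–18), TAA (19–21).
TAA is the first in-frame stop; that's 3 codons including the stop.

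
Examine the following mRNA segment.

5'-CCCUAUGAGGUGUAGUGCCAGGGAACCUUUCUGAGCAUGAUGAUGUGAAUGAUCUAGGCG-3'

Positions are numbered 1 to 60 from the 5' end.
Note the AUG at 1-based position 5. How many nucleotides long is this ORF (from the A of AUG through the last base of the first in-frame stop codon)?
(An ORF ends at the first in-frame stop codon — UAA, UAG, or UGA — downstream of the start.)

30

Codons from position 5: AUG (5–7), AGG (8–10), UGU (11–13), AGU (14–16), GCC (17–19), AGG (20–22), GAA (23–25), CCU (26–28), UUC (29–31), UGA (32–34).
UGA is the first in-frame stop; ORF spans 5–34, 30 nucleotides.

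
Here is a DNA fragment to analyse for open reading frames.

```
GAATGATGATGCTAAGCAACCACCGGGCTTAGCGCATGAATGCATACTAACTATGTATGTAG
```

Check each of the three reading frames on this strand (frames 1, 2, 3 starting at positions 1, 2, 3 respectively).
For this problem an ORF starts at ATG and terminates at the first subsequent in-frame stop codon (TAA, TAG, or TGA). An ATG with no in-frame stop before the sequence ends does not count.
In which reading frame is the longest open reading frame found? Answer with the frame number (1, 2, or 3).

Frame 1: GAA TGA TGA TGC TAA GCA ACC ACC GGG CTT AGC GCA TGA ATG CAT ACT AAC TAT GTA TGT — no ATG→stop ORF.
Frame 2: AAT GAT GAT GCT AAG CAA CCA CCG GGC TTA GCG CAT GAA TGC ATA CTA ACT ATG TAT GTA — no ATG→stop ORF.
Frame 3: ATG ATG ATG CTA AGC AAC CAC CGG GCT TAG CGC ATG AAT GCA TAC TAA CTA TGT ATG TAG — ATG at 3, stop TAG at 30 → 30 nt; ATG at 6, stop TAG at 30 → 27 nt; ATG at 9, stop TAG at 30 → 24 nt; ATG at 36, stop TAA at 48 → 15 nt; ATG at 57, stop TAG at 60 → 6 nt.
Longest ORF is 30 nt in frame 3 (positions 3–32).

3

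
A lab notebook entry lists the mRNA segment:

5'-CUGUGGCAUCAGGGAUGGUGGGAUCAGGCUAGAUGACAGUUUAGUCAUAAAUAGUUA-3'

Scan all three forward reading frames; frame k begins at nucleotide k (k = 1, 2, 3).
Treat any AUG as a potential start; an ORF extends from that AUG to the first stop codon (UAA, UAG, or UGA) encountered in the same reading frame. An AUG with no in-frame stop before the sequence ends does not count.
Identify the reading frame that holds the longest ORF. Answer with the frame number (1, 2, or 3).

Frame 1: CUG UGG CAU CAG GGA UGG UGG GAU CAG GCU AGA UGA CAG UUU AGU CAU AAA UAG UUA — no AUG→stop ORF.
Frame 2: UGU GGC AUC AGG GAU GGU GGG AUC AGG CUA GAU GAC AGU UUA GUC AUA AAU AGU — no AUG→stop ORF.
Frame 3: GUG GCA UCA GGG AUG GUG GGA UCA GGC UAG AUG ACA GUU UAG UCA UAA AUA GUU — AUG at 15, stop UAG at 30 → 18 nt; AUG at 33, stop UAG at 42 → 12 nt.
Longest ORF is 18 nt in frame 3 (positions 15–32).

3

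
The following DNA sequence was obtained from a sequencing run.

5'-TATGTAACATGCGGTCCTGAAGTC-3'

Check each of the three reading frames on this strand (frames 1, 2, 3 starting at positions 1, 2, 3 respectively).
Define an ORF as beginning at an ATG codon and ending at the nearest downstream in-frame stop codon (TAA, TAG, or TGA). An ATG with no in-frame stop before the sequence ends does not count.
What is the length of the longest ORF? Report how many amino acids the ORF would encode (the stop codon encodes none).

3

Frame 1: TAT GTA ACA TGC GGT CCT GAA GTC — no ATG→stop ORF.
Frame 2: ATG TAA CAT GCG GTC CTG AAG — ATG at 2, stop TAA at 5 → 6 nt.
Frame 3: TGT AAC ATG CGG TCC TGA AGT — ATG at 9, stop TGA at 18 → 12 nt.
Longest: frame 3, positions 9–20, 12 nt = 4 codons = 3 aa. → 3 amino acids.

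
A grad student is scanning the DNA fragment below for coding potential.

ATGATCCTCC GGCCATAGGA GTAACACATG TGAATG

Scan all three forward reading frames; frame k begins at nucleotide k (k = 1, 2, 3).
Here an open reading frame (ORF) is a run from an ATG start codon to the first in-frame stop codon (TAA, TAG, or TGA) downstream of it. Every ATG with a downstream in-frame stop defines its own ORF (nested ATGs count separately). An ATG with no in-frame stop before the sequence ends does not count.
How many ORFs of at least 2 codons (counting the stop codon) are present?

2

Frame 1: ATG ATC CTC CGG CCA TAG GAG TAA CAC ATG TGA ATG — ATG at 1, stop TAG at 16 → 18 nt; ATG at 28, stop TGA at 31 → 6 nt.
Frame 2: TGA TCC TCC GGC CAT AGG AGT AAC ACA TGT GAA — no ATG→stop ORF.
Frame 3: GAT CCT CCG GCC ATA GGA GTA ACA CAT GTG AAT — no ATG→stop ORF.
ORFs ≥ 2 codons: frame 1 1–18 (6 codons), frame 1 28–33 (2 codons). Count = 2.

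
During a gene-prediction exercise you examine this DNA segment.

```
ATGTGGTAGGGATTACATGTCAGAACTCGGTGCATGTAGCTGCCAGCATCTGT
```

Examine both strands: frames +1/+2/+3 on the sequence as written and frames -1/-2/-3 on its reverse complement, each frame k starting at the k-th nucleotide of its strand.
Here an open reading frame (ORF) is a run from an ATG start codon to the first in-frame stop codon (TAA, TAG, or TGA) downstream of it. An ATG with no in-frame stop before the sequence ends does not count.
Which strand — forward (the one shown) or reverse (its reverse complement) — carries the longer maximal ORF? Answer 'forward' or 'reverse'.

reverse

Reverse complement (5'→3'): ACAGATGCTGGCAGCTACATGCACCGAGTTCTGACATGTAATCCCTACCACAT
Frame +1: ATG TGG TAG GGA TTA CAT GTC AGA ACT CGG TGC ATG TAG CTG CCA GCA TCT — ATG at 1, stop TAG at 7 → 9 nt; ATG at 34, stop TAG at 37 → 6 nt.
Frame +2: TGT GGT AGG GAT TAC ATG TCA GAA CTC GGT GCA TGT AGC TGC CAG CAT CTG — no ATG→stop ORF.
Frame +3: GTG GTA GGG ATT ACA TGT CAG AAC TCG GTG CAT GTA GCT GCC AGC ATC TGT — no ATG→stop ORF.
Frame -1: ACA GAT GCT GGC AGC TAC ATG CAC CGA GTT CTG ACA TGT AAT CCC TAC CAC — no ATG→stop ORF.
Frame -2: CAG ATG CTG GCA GCT ACA TGC ACC GAG TTC TGA CAT GTA ATC CCT ACC ACA — ATG at 5, stop TGA at 32 → 30 nt.
Frame -3: AGA TGC TGG CAG CTA CAT GCA CCG AGT TCT GAC ATG TAA TCC CTA CCA CAT — ATG at 36, stop TAA at 39 → 6 nt.
Forward-strand max 9 nt; reverse-strand max 30 nt. The reverse strand has the longer ORF.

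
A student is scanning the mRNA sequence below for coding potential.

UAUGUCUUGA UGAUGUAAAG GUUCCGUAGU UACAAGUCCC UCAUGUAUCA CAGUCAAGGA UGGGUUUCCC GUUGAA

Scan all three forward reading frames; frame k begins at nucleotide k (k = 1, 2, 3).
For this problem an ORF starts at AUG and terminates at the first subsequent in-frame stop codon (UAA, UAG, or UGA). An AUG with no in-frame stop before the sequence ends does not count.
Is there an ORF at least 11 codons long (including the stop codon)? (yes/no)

yes

Frame 1: UAU GUC UUG AUG AUG UAA AGG UUC CGU AGU UAC AAG UCC CUC AUG UAU CAC AGU CAA GGA UGG GUU UCC CGU UGA — AUG at 10, stop UAA at 16 → 9 nt; AUG at 13, stop UAA at 16 → 6 nt; AUG at 43, stop UGA at 73 → 33 nt.
Frame 2: AUG UCU UGA UGA UGU AAA GGU UCC GUA GUU ACA AGU CCC UCA UGU AUC ACA GUC AAG GAU GGG UUU CCC GUU GAA — AUG at 2, stop UGA at 8 → 9 nt.
Frame 3: UGU CUU GAU GAU GUA AAG GUU CCG UAG UUA CAA GUC CCU CAU GUA UCA CAG UCA AGG AUG GGU UUC CCG UUG — no AUG→stop ORF.
Frame 1 has an ORF of 11 codons (positions 43–75) ≥ 11, so yes.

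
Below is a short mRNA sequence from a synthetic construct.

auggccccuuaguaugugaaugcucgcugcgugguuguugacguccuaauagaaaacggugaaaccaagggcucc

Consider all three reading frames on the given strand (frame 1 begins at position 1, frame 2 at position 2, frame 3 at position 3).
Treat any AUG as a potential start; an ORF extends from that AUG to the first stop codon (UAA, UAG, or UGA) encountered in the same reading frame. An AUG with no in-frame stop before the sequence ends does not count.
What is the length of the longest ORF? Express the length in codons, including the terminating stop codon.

Frame 1: AUG GCC CCU UAG UAU GUG AAU GCU CGC UGC GUG GUU GUU GAC GUC CUA AUA GAA AAC GGU GAA ACC AAG GGC UCC — AUG at 1, stop UAG at 10 → 12 nt.
Frame 2: UGG CCC CUU AGU AUG UGA AUG CUC GCU GCG UGG UUG UUG ACG UCC UAA UAG AAA ACG GUG AAA CCA AGG GCU — AUG at 14, stop UGA at 17 → 6 nt; AUG at 20, stop UAA at 47 → 30 nt.
Frame 3: GGC CCC UUA GUA UGU GAA UGC UCG CUG CGU GGU UGU UGA CGU CCU AAU AGA AAA CGG UGA AAC CAA GGG CUC — no AUG→stop ORF.
Longest: frame 2, positions 20–49, 30 nt = 10 codons = 9 aa. → 10 codons.

10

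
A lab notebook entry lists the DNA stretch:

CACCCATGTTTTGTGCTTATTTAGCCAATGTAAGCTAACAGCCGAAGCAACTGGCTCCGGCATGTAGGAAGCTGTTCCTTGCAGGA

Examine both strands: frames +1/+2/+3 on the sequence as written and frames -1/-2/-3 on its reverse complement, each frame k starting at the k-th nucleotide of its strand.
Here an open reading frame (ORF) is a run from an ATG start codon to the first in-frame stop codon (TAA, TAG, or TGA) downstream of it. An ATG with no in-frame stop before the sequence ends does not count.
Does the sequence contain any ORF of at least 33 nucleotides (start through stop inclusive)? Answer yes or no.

Reverse complement (5'→3'): TCCTGCAAGGAACAGCTTCCTACATGCCGGAGCCAGTTGCTTCGGCTGTTAGCTTACATTGGCTAAATAAGCACAAAACATGGGTG
Frame +1: CAC CCA TGT TTT GTG CTT ATT TAG CCA ATG TAA GCT AAC AGC CGA AGC AAC TGG CTC CGG CAT GTA GGA AGC TGT TCC TTG CAG — ATG at 28, stop TAA at 31 → 6 nt.
Frame +2: ACC CAT GTT TTG TGC TTA TTT AGC CAA TGT AAG CTA ACA GCC GAA GCA ACT GGC TCC GGC ATG TAG GAA GCT GTT CCT TGC AGG — ATG at 62, stop TAG at 65 → 6 nt.
Frame +3: CCC ATG TTT TGT GCT TAT TTA GCC AAT GTA AGC TAA CAG CCG AAG CAA CTG GCT CCG GCA TGT AGG AAG CTG TTC CTT GCA GGA — ATG at 6, stop TAA at 36 → 33 nt.
Frame -1: TCC TGC AAG GAA CAG CTT CCT ACA TGC CGG AGC CAG TTG CTT CGG CTG TTA GCT TAC ATT GGC TAA ATA AGC ACA AAA CAT GGG — no ATG→stop ORF.
Frame -2: CCT GCA AGG AAC AGC TTC CTA CAT GCC GGA GCC AGT TGC TTC GGC TGT TAG CTT ACA TTG GCT AAA TAA GCA CAA AAC ATG GGT — no ATG→stop ORF.
Frame -3: CTG CAA GGA ACA GCT TCC TAC ATG CCG GAG CCA GTT GCT TCG GCT GTT AGC TTA CAT TGG CTA AAT AAG CAC AAA ACA TGG GTG — no ATG→stop ORF.
Frame +3 has an ORF of 33 nucleotides (positions 6–38) ≥ 33, so yes.

yes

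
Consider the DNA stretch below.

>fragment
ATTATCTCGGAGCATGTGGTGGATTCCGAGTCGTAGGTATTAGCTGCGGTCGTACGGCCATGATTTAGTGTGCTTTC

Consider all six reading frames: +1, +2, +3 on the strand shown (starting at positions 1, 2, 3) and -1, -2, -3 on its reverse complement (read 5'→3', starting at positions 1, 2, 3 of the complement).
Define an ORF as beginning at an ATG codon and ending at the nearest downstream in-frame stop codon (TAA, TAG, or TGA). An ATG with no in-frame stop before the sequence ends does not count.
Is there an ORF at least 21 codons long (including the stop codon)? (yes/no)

Reverse complement (5'→3'): GAAAGCACACTAAATCATGGCCGTACGACCGCAGCTAATACCTACGACTCGGAATCCACCACATGCTCCGAGATAAT
Frame +1: ATT ATC TCG GAG CAT GTG GTG GAT TCC GAG TCG TAG GTA TTA GCT GCG GTC GTA CGG CCA TGA TTT AGT GTG CTT — no ATG→stop ORF.
Frame +2: TTA TCT CGG AGC ATG TGG TGG ATT CCG AGT CGT AGG TAT TAG CTG CGG TCG TAC GGC CAT GAT TTA GTG TGC TTT — ATG at 14, stop TAG at 41 → 30 nt.
Frame +3: TAT CTC GGA GCA TGT GGT GGA TTC CGA GTC GTA GGT ATT AGC TGC GGT CGT ACG GCC ATG ATT TAG TGT GCT TTC — ATG at 60, stop TAG at 66 → 9 nt.
Frame -1: GAA AGC ACA CTA AAT CAT GGC CGT ACG ACC GCA GCT AAT ACC TAC GAC TCG GAA TCC ACC ACA TGC TCC GAG ATA — no ATG→stop ORF.
Frame -2: AAA GCA CAC TAA ATC ATG GCC GTA CGA CCG CAG CTA ATA CCT ACG ACT CGG AAT CCA CCA CAT GCT CCG AGA TAA — ATG at 17, stop TAA at 74 → 60 nt.
Frame -3: AAG CAC ACT AAA TCA TGG CCG TAC GAC CGC AGC TAA TAC CTA CGA CTC GGA ATC CAC CAC ATG CTC CGA GAT AAT — no ATG→stop ORF.
Largest ORF found is 20 codons < 21, so no.

no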